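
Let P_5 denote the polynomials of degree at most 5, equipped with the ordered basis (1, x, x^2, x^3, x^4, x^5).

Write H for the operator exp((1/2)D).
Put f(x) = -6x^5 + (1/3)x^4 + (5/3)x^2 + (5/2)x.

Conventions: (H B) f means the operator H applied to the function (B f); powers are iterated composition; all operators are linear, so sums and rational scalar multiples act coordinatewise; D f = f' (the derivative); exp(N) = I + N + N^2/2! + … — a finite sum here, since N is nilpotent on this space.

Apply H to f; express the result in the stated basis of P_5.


the result is g(x) = -6x^5 - (44/3)x^4 - (43/3)x^3 - (16/3)x^2 + (59/24)x + 3/2

order-1 term: -15x^4 + (2/3)x^3 + (5/3)x + 5/4
order-2 term: -15x^3 + (1/2)x^2 + 5/12
order-3 term: -(15/2)x^2 + (1/6)x
order-4 term: -(15/8)x + 1/48
order-5 term: -3/16
the series for exp((1/2)D) f terminates at order 5
exp((1/2)D) f = -6x^5 - (44/3)x^4 - (43/3)x^3 - (16/3)x^2 + (59/24)x + 3/2


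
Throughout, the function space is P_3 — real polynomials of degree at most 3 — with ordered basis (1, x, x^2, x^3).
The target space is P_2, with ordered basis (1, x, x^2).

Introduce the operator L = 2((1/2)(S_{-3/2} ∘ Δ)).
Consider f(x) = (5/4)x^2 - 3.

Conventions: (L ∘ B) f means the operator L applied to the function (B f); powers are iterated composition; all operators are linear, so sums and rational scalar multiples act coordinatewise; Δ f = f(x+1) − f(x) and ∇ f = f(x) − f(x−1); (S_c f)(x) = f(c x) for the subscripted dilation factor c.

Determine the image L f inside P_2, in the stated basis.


g(x) = -(15/4)x + 5/4

Δ f = (5/2)x + 5/4
S_{-3/2} Δ f = -(15/4)x + 5/4
((1/2)(S_{-3/2} ∘ Δ)) f = -(15/8)x + 5/8
(2((1/2)(S_{-3/2} ∘ Δ))) f = -(15/4)x + 5/4


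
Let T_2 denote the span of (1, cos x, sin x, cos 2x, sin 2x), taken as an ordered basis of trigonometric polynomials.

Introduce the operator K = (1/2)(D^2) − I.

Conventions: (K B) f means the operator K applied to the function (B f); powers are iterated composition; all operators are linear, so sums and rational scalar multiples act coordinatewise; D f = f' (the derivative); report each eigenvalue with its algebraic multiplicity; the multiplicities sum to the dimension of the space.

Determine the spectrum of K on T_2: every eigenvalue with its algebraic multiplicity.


image of 1: -1
image of cos x: -(3/2)cos x
image of sin x: -(3/2)sin x
image of cos 2x: -3cos 2x
image of sin 2x: -3sin 2x
the matrix is diagonal; its diagonal is (-1, -3/2, -3/2, -3, -3)
for a triangular matrix the eigenvalues are the diagonal entries, with algebraic multiplicity their repetition count

λ = -3 (multiplicity 2), λ = -3/2 (multiplicity 2), λ = -1 (multiplicity 1)


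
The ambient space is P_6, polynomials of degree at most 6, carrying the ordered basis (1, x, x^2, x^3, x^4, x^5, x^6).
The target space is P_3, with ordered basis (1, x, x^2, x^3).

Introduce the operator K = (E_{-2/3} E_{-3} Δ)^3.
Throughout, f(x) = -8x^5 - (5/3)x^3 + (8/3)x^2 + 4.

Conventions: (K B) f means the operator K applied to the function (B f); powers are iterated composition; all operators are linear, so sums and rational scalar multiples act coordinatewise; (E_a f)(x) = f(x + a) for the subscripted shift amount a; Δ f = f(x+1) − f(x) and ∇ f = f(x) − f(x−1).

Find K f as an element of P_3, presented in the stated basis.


Δ f = -40x^4 - 80x^3 - 85x^2 - (119/3)x - 7
E_{-3} Δ f = -40x^4 + 400x^3 - 1525x^2 + (7891/3)x - 1733
E_{-2/3} E_{-3} Δ f = -40x^4 + (1520/3)x^3 - (7295/3)x^2 + (141599/27)x - 347551/81
Δ (E_{-2/3} E_{-3} Δ) f = -160x^3 + 1280x^2 - (10510/3)x + 88544/27
E_{-3} Δ (E_{-2/3} E_{-3} Δ) f = -160x^3 + 2720x^2 - (46510/3)x + 799994/27
E_{-2/3} E_{-3} Δ (E_{-2/3} E_{-3} Δ) f = -160x^3 + 3040x^2 - (58030/3)x + 1112974/27
Δ (E_{-2/3} E_{-3} Δ) (E_{-2/3} E_{-3} Δ) f = -480x^2 + 5600x - 49390/3
E_{-3} Δ (E_{-2/3} E_{-3} Δ) (E_{-2/3} E_{-3} Δ) f = -480x^2 + 8480x - 112750/3
E_{-2/3} E_{-3} Δ (E_{-2/3} E_{-3} Δ) (E_{-2/3} E_{-3} Δ) f = -480x^2 + 9120x - 43450

the result is g(x) = -480x^2 + 9120x - 43450


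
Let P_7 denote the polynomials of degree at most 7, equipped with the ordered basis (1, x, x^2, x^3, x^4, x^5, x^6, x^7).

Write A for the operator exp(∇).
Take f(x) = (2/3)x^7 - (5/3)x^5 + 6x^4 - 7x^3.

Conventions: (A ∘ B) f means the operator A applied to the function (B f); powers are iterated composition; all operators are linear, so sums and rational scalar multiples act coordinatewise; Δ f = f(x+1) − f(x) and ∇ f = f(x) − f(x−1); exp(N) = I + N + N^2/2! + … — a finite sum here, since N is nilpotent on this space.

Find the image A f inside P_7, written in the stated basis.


order-1 term: (14/3)x^6 - 14x^5 + 15x^4 + (52/3)x^3 - (179/3)x^2 + (146/3)x - 14
order-2 term: 14x^5 - 70x^4 + (440/3)x^3 - 124x^2 - (20/3)x + 46
order-3 term: (70/3)x^4 - 140x^3 + (1000/3)x^2 - 346x + 116
order-4 term: (70/3)x^3 - 140x^2 + 295x - 632/3
order-5 term: 14x^2 - 70x + 275/3
order-6 term: (14/3)x - 14
order-7 term: 2/3
the series for exp(∇) f terminates at order 7
exp(∇) f = (2/3)x^7 + (14/3)x^6 - (5/3)x^5 - (77/3)x^4 + (121/3)x^3 + (71/3)x^2 - (223/3)x + 47/3

the result is g(x) = (2/3)x^7 + (14/3)x^6 - (5/3)x^5 - (77/3)x^4 + (121/3)x^3 + (71/3)x^2 - (223/3)x + 47/3


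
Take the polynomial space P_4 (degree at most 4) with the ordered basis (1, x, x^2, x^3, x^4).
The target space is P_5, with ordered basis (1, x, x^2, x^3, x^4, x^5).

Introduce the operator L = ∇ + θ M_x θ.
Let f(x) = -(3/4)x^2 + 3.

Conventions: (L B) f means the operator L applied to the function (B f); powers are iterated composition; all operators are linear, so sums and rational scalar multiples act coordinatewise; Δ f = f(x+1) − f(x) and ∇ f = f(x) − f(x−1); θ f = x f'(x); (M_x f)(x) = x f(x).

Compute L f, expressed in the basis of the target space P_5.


the result is g(x) = -(9/2)x^3 - (3/2)x + 3/4

∇ f = -(3/2)x + 3/4
θ f = -(3/2)x^2
M_x θ f = -(3/2)x^3
θ M_x θ f = -(9/2)x^3
(∇ + θ M_x θ) f = -(9/2)x^3 - (3/2)x + 3/4


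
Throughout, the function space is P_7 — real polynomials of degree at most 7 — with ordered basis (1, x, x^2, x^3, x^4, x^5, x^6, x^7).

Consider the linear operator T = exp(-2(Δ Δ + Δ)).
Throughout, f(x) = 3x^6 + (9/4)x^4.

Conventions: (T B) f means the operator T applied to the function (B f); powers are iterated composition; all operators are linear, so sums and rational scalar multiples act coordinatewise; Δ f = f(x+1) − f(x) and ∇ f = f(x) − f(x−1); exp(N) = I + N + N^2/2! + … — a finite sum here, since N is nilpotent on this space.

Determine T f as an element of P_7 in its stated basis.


order-1 term: -36x^5 - 270x^4 - 858x^3 - 1431x^2 - 1242x - 891/2
order-2 term: 180x^4 + 2160x^3 + 9954x^2 + 20844x + 16707
order-3 term: -480x^3 - 6480x^2 - 29592x - 45684
order-4 term: 720x^2 + 8640x + 26196
order-5 term: -576x - 4320
order-6 term: 192
the series for exp(-2(Δ Δ + Δ)) f terminates at order 6
exp(-2(Δ Δ + Δ)) f = 3x^6 - 36x^5 - (351/4)x^4 + 822x^3 + 2763x^2 - 1926x - 14709/2

the image equals g(x) = 3x^6 - 36x^5 - (351/4)x^4 + 822x^3 + 2763x^2 - 1926x - 14709/2


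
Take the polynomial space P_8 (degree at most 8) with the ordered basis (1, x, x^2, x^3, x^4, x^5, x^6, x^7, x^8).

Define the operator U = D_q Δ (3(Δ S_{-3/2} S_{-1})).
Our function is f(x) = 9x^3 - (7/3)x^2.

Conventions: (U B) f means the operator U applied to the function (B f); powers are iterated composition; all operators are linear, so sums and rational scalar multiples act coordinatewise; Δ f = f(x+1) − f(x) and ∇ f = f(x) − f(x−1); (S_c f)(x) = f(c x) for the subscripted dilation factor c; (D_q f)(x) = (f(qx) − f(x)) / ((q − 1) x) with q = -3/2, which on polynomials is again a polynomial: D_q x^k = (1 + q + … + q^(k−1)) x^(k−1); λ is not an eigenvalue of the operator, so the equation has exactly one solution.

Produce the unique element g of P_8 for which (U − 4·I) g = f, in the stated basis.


g(x) = -(9/4)x^3 + (7/12)x^2 - 2187/64

write g with unknown coordinates in the stated basis and equate coefficients in (U − 4·I) g = f
solving from the highest basis element down gives g = -(9/4)x^3 + (7/12)x^2 - 2187/64
check: U g = -2187/16
so U g − 4·g = 9x^3 - (7/3)x^2 = f ✓


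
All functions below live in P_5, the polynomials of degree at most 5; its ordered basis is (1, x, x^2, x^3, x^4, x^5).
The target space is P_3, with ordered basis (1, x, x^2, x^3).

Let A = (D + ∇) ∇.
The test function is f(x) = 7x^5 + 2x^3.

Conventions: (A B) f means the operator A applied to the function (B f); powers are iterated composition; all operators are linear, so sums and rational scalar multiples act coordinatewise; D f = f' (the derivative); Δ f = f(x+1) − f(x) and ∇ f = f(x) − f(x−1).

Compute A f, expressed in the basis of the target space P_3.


∇ f = 35x^4 - 70x^3 + 76x^2 - 41x + 9
D ∇ f = 140x^3 - 210x^2 + 152x - 41
∇ ∇ f = 140x^3 - 420x^2 + 502x - 222
(D + ∇) ∇ f = 280x^3 - 630x^2 + 654x - 263

the image equals g(x) = 280x^3 - 630x^2 + 654x - 263


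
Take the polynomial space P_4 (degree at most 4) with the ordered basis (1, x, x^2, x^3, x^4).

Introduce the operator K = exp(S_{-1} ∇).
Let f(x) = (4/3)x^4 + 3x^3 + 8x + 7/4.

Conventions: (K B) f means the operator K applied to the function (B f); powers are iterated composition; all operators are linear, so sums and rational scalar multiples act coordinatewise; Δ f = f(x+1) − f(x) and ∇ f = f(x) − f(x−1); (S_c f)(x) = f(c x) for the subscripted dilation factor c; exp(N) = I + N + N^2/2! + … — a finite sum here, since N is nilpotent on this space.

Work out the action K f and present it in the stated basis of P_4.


order-1 term: -(16/3)x^3 + x^2 + (11/3)x + 29/3
order-2 term: -8x^2 - 9x - 4/3
order-3 term: (16/3)x - 1/3
order-4 term: 4/3
the series for exp(S_{-1} ∇) f terminates at order 4
exp(S_{-1} ∇) f = (4/3)x^4 - (7/3)x^3 - 7x^2 + 8x + 133/12

the result is g(x) = (4/3)x^4 - (7/3)x^3 - 7x^2 + 8x + 133/12


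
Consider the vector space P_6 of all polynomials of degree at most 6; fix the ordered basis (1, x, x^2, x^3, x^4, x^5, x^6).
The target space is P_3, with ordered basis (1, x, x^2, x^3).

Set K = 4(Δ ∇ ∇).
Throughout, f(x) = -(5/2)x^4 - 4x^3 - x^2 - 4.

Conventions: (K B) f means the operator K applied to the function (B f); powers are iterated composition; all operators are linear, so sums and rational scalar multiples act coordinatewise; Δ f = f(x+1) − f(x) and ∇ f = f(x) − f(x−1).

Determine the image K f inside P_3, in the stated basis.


g(x) = -240x + 24

∇ f = -10x^3 + 3x^2 - 1/2
∇ ∇ f = -30x^2 + 36x - 13
Δ ∇ ∇ f = -60x + 6
(4(Δ ∇ ∇)) f = -240x + 24


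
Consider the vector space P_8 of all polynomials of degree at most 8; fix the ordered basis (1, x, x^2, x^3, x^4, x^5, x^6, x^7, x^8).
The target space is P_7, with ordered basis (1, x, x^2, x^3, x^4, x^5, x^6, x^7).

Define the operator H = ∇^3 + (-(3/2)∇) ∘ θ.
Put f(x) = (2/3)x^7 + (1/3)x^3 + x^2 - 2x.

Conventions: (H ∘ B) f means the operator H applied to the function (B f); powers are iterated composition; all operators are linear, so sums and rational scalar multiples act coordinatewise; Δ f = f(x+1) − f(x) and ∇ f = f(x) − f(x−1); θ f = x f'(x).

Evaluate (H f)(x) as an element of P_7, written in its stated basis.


∇ f = (14/3)x^6 - 14x^5 + (70/3)x^4 - (70/3)x^3 + 15x^2 - (11/3)x - 2
∇ ∇ f = 28x^5 - 140x^4 + (980/3)x^3 - 420x^2 + (874/3)x - 84
∇ ∇ ∇ f = 140x^4 - 840x^3 + 2100x^2 - 2520x + 1206
θ f = (14/3)x^7 + x^3 + 2x^2 - 2x
∇ θ f = (98/3)x^6 - 98x^5 + (490/3)x^4 - (490/3)x^3 + 101x^2 - (95/3)x + 5/3
(-(3/2)∇) θ f = -49x^6 + 147x^5 - 245x^4 + 245x^3 - (303/2)x^2 + (95/2)x - 5/2
(∇^3 + (-(3/2)∇) ∘ θ) f = -49x^6 + 147x^5 - 105x^4 - 595x^3 + (3897/2)x^2 - (4945/2)x + 2407/2

g(x) = -49x^6 + 147x^5 - 105x^4 - 595x^3 + (3897/2)x^2 - (4945/2)x + 2407/2


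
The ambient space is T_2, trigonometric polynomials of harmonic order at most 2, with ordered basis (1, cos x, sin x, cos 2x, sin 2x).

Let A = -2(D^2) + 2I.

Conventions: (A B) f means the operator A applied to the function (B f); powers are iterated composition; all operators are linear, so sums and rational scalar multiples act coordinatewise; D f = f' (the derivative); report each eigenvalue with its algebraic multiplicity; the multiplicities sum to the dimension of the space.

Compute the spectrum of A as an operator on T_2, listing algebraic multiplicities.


image of 1: 2
image of cos x: 4cos x
image of sin x: 4sin x
image of cos 2x: 10cos 2x
image of sin 2x: 10sin 2x
the matrix is diagonal; its diagonal is (2, 4, 4, 10, 10)
for a triangular matrix the eigenvalues are the diagonal entries, with algebraic multiplicity their repetition count

λ = 2 (multiplicity 1), λ = 4 (multiplicity 2), λ = 10 (multiplicity 2)


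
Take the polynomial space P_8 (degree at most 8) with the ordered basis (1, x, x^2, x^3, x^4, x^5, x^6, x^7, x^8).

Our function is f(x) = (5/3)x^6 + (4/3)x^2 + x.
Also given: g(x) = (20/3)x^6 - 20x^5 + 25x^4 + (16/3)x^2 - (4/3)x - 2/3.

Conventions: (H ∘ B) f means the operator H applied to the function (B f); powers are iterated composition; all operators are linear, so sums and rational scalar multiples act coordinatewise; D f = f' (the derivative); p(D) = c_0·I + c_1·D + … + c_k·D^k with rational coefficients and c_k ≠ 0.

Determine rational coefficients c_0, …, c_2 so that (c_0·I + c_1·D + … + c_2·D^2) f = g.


D^0 f = (5/3)x^6 + (4/3)x^2 + x
D^1 f = 10x^5 + (8/3)x + 1
D^2 f = 50x^4 + 8/3
matching coefficients of g against c_0 f + c_1 Df + … from the top degree down determines the c_i
solution: c_0 = 4, c_1 = -2, c_2 = 1/2

p(D) = 4·I − 2·D + (1/2)·D^2, i.e. c_0 = 4, c_1 = -2, c_2 = 1/2


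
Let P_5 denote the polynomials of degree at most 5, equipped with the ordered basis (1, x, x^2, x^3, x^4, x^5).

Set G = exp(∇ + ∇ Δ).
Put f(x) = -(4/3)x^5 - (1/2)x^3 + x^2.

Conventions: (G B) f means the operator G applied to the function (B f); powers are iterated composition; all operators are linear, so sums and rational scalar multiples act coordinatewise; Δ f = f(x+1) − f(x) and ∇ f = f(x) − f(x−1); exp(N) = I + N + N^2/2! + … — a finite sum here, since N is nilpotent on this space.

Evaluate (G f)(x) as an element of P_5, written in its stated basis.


order-1 term: -(20/3)x^4 - (40/3)x^3 - (89/6)x^2 - (37/6)x - 5/6
order-2 term: -(40/3)x^3 - 40x^2 - (289/6)x - 41/2
order-3 term: -(40/3)x^2 - 40x - 203/6
order-4 term: -(20/3)x - 40/3
order-5 term: -4/3
the series for exp(∇ + ∇ Δ) f terminates at order 5
exp(∇ + ∇ Δ) f = -(4/3)x^5 - (20/3)x^4 - (163/6)x^3 - (403/6)x^2 - 101x - 419/6

the image equals g(x) = -(4/3)x^5 - (20/3)x^4 - (163/6)x^3 - (403/6)x^2 - 101x - 419/6


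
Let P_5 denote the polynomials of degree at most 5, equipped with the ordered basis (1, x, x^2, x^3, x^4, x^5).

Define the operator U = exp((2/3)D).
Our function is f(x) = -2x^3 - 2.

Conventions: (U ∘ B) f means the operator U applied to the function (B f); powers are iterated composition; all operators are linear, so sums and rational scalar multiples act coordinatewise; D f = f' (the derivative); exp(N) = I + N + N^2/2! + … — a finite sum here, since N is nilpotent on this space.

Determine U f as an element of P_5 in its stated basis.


order-1 term: -4x^2
order-2 term: -(8/3)x
order-3 term: -16/27
the series for exp((2/3)D) f terminates at order 3
exp((2/3)D) f = -2x^3 - 4x^2 - (8/3)x - 70/27

the image equals g(x) = -2x^3 - 4x^2 - (8/3)x - 70/27


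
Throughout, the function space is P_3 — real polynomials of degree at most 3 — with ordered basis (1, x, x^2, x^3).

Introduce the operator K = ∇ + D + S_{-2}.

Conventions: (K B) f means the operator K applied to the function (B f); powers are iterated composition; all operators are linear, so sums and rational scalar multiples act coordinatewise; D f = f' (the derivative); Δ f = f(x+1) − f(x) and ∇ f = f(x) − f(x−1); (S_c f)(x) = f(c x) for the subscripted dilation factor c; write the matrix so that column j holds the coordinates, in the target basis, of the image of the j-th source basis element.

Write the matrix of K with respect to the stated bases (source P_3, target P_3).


the matrix is [[1, 2, -1, 1]; [0, -2, 4, -3]; [0, 0, 4, 6]; [0, 0, 0, -8]] (rows listed top to bottom)

image of 1: 1
image of x: -2x + 2
image of x^2: 4x^2 + 4x - 1
image of x^3: -8x^3 + 6x^2 - 3x + 1
each image's coordinates form column j of the matrix


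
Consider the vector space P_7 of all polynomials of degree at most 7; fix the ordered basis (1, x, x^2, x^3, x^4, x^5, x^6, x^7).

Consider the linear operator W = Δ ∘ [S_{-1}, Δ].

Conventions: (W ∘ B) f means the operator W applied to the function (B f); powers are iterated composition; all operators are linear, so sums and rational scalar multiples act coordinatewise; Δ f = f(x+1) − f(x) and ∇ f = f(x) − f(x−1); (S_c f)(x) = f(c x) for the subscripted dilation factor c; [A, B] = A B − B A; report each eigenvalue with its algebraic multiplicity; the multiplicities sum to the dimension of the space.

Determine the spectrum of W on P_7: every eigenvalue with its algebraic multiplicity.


image of 1: 0
image of x: 0
image of x^2: -4
image of x^3: 12x + 6
image of x^4: -24x^2 - 24x - 16
image of x^5: 40x^3 + 60x^2 + 80x + 30
image of x^6: -60x^4 - 120x^3 - 240x^2 - 180x - 64
image of x^7: 84x^5 + 210x^4 + 560x^3 + 630x^2 + 448x + 126
the matrix is upper triangular; its diagonal is (0, 0, 0, 0, 0, 0, 0, 0)
for a triangular matrix the eigenvalues are the diagonal entries, with algebraic multiplicity their repetition count

λ = 0 (multiplicity 8)


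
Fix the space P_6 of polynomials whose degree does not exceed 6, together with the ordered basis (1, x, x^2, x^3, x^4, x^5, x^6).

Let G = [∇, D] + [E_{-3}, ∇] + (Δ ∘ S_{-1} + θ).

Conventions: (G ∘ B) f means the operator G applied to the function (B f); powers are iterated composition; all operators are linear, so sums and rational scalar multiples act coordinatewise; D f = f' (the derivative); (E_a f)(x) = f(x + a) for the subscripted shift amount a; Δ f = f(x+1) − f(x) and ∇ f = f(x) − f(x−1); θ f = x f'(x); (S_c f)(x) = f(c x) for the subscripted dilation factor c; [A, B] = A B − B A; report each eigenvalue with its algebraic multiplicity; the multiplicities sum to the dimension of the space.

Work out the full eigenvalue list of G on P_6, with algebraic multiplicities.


λ = 0 (multiplicity 1), λ = 1 (multiplicity 1), λ = 2 (multiplicity 1), λ = 3 (multiplicity 1), λ = 4 (multiplicity 1), λ = 5 (multiplicity 1), λ = 6 (multiplicity 1)

image of 1: 0
image of x: x - 1
image of x^2: 2x^2 + 2x + 1
image of x^3: 3x^3 - 3x^2 - 3x - 1
image of x^4: 4x^4 + 4x^3 + 6x^2 + 4x + 1
image of x^5: 5x^5 - 5x^4 - 10x^3 - 10x^2 - 5x - 1
image of x^6: 6x^6 + 6x^5 + 15x^4 + 20x^3 + 15x^2 + 6x + 1
the matrix is upper triangular; its diagonal is (0, 1, 2, 3, 4, 5, 6)
for a triangular matrix the eigenvalues are the diagonal entries, with algebraic multiplicity their repetition count


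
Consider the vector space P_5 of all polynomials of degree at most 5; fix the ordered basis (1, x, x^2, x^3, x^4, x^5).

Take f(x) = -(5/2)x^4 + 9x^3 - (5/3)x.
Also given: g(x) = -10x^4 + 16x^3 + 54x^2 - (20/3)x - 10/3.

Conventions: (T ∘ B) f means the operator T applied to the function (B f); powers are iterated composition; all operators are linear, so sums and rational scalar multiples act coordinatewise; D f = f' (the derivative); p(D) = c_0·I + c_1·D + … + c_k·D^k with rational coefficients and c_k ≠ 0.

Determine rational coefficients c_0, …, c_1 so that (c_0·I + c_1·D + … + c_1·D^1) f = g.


c_0 = 4, c_1 = 2

D^0 f = -(5/2)x^4 + 9x^3 - (5/3)x
D^1 f = -10x^3 + 27x^2 - 5/3
matching coefficients of g against c_0 f + c_1 Df + … from the top degree down determines the c_i
solution: c_0 = 4, c_1 = 2


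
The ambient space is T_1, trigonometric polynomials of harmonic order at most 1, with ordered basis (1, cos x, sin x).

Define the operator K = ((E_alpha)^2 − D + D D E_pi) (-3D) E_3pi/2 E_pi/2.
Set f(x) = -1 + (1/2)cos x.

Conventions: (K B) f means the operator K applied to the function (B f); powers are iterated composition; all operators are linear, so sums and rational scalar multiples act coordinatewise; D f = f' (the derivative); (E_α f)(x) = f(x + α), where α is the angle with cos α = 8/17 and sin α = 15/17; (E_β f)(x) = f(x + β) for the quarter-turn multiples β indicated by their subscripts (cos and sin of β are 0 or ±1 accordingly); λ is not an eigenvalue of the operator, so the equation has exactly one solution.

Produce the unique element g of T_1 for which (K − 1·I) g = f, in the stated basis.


g(x) = 1 - (109/584)cos x - (12/73)sin x

write g with unknown coordinates in the stated basis and equate coefficients in (K − 1·I) g = f
solving from the highest basis element down gives g = 1 - (109/584)cos x - (12/73)sin x
check: K g = (183/584)cos x - (12/73)sin x
so K g − 1·g = -1 + (1/2)cos x = f ✓


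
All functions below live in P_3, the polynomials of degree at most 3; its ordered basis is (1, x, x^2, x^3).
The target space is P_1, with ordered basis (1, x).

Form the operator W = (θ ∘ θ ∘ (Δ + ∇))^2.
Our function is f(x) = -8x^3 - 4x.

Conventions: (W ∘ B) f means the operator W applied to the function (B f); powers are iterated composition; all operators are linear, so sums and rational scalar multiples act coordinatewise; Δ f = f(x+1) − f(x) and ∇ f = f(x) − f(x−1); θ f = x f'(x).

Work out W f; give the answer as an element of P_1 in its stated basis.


Δ f = -24x^2 - 24x - 12
∇ f = -24x^2 + 24x - 12
(Δ + ∇) f = -48x^2 - 24
θ (Δ + ∇) f = -96x^2
θ (θ ∘ (Δ + ∇)) f = -192x^2
Δ (θ ∘ θ ∘ (Δ + ∇)) f = -384x - 192
∇ (θ ∘ θ ∘ (Δ + ∇)) f = -384x + 192
(Δ + ∇) (θ ∘ θ ∘ (Δ + ∇)) f = -768x
θ (Δ + ∇) (θ ∘ θ ∘ (Δ + ∇)) f = -768x
θ (θ ∘ (Δ + ∇)) (θ ∘ θ ∘ (Δ + ∇)) f = -768x

the image equals g(x) = -768x


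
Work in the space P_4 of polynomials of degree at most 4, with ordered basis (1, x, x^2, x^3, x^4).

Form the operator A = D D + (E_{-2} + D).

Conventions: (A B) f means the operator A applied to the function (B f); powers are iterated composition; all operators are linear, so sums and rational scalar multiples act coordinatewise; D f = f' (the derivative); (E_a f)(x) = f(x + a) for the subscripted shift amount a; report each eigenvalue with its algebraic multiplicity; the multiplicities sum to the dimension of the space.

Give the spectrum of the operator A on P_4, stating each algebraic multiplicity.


λ = 1 (multiplicity 5)

image of 1: 1
image of x: x - 1
image of x^2: x^2 - 2x + 6
image of x^3: x^3 - 3x^2 + 18x - 8
image of x^4: x^4 - 4x^3 + 36x^2 - 32x + 16
the matrix is upper triangular; its diagonal is (1, 1, 1, 1, 1)
for a triangular matrix the eigenvalues are the diagonal entries, with algebraic multiplicity their repetition count


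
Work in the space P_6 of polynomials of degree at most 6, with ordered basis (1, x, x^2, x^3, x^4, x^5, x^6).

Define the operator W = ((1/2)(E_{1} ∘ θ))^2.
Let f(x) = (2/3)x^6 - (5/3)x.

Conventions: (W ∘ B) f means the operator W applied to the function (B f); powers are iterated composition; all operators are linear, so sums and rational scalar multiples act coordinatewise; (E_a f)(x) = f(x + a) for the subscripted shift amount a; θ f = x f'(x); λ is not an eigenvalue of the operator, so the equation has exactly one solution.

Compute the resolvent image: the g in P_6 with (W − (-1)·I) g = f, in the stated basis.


g(x) = (1/15)x^6 - (132/145)x^5 + (123/29)x^4 - (1008/377)x^3 - (9930/377)x^2 - (179324/28275)x + 408251/28275

write g with unknown coordinates in the stated basis and equate coefficients in (W − (-1)·I) g = f
solving from the highest basis element down gives g = (1/15)x^6 - (132/145)x^5 + (123/29)x^4 - (1008/377)x^3 - (9930/377)x^2 - (179324/28275)x + 408251/28275
check: W g = (3/5)x^6 + (132/145)x^5 - (123/29)x^4 + (1008/377)x^3 + (9930/377)x^2 + (132199/28275)x - 408251/28275
so W g − (-1)·g = (2/3)x^6 - (5/3)x = f ✓


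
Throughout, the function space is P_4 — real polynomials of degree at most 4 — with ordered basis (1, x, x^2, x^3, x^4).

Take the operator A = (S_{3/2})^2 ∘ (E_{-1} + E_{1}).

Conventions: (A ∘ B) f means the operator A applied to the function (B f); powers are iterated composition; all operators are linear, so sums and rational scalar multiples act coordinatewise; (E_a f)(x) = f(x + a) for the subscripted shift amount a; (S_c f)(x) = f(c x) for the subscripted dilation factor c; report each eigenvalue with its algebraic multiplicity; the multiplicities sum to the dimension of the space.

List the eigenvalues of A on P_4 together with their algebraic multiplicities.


λ = 2 (multiplicity 1), λ = 9/2 (multiplicity 1), λ = 81/8 (multiplicity 1), λ = 729/32 (multiplicity 1), λ = 6561/128 (multiplicity 1)

image of 1: 2
image of x: (9/2)x
image of x^2: (81/8)x^2 + 2
image of x^3: (729/32)x^3 + (27/2)x
image of x^4: (6561/128)x^4 + (243/4)x^2 + 2
the matrix is upper triangular; its diagonal is (2, 9/2, 81/8, 729/32, 6561/128)
for a triangular matrix the eigenvalues are the diagonal entries, with algebraic multiplicity their repetition count


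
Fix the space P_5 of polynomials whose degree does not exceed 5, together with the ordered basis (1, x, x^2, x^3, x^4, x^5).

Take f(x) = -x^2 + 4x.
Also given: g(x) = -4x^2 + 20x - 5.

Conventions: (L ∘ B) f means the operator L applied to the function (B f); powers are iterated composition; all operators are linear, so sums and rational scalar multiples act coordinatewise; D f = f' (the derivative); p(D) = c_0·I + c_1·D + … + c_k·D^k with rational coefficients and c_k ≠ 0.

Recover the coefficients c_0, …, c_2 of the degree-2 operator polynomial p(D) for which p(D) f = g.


p(D) = 4·I − 2·D − (3/2)·D^2, i.e. c_0 = 4, c_1 = -2, c_2 = -3/2

D^0 f = -x^2 + 4x
D^1 f = -2x + 4
D^2 f = -2
matching coefficients of g against c_0 f + c_1 Df + … from the top degree down determines the c_i
solution: c_0 = 4, c_1 = -2, c_2 = -3/2


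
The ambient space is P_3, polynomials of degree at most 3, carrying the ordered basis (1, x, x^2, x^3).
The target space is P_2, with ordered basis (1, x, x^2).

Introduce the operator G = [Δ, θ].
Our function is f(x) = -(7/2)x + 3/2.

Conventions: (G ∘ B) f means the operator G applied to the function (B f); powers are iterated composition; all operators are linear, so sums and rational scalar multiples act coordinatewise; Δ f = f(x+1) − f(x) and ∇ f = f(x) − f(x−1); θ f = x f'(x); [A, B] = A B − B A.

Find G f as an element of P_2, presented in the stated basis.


the result is g(x) = -7/2

θ f = -(7/2)x
Δ θ f = -7/2
Δ f = -7/2
θ Δ f = 0
[Δ, θ] f = -7/2


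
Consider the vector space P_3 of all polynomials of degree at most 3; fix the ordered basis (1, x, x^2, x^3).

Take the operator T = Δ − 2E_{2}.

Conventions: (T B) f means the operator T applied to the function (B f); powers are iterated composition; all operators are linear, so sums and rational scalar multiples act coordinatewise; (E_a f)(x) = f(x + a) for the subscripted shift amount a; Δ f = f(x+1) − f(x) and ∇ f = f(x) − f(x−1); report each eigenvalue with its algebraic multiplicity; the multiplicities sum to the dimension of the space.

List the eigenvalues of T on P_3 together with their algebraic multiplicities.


image of 1: -2
image of x: -2x - 3
image of x^2: -2x^2 - 6x - 7
image of x^3: -2x^3 - 9x^2 - 21x - 15
the matrix is upper triangular; its diagonal is (-2, -2, -2, -2)
for a triangular matrix the eigenvalues are the diagonal entries, with algebraic multiplicity their repetition count

λ = -2 (multiplicity 4)


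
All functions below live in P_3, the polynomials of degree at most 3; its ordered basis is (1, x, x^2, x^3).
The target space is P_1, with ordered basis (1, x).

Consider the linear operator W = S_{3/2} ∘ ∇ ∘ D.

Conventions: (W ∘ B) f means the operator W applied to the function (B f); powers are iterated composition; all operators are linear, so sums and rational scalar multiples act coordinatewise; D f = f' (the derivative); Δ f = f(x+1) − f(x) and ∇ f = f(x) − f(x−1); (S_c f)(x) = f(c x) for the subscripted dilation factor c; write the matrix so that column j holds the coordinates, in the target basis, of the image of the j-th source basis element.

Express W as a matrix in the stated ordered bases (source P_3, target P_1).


image of 1: 0
image of x: 0
image of x^2: 2
image of x^3: 9x - 3
each image's coordinates form column j of the matrix

the matrix is [[0, 0, 2, -3]; [0, 0, 0, 9]] (rows listed top to bottom)


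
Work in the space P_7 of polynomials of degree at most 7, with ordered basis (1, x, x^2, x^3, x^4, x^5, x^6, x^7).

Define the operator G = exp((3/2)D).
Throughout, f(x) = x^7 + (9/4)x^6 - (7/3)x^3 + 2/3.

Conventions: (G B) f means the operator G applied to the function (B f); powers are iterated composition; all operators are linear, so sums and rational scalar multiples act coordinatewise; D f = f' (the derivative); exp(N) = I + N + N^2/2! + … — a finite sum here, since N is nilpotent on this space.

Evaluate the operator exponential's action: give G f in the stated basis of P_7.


the image equals g(x) = x^7 + (51/4)x^6 + (135/2)x^5 + (3105/16)x^4 + (15683/48)x^3 + (20469/64)x^2 + (333/2)x + 27269/768

order-1 term: (21/2)x^6 + (81/4)x^5 - (21/2)x^2
order-2 term: (189/4)x^5 + (1215/16)x^4 - (63/4)x
order-3 term: (945/8)x^4 + (1215/8)x^3 - 63/8
order-4 term: (2835/16)x^3 + (10935/64)x^2
order-5 term: (5103/32)x^2 + (6561/64)x
order-6 term: (5103/64)x + 6561/256
order-7 term: 2187/128
the series for exp((3/2)D) f terminates at order 7
exp((3/2)D) f = x^7 + (51/4)x^6 + (135/2)x^5 + (3105/16)x^4 + (15683/48)x^3 + (20469/64)x^2 + (333/2)x + 27269/768


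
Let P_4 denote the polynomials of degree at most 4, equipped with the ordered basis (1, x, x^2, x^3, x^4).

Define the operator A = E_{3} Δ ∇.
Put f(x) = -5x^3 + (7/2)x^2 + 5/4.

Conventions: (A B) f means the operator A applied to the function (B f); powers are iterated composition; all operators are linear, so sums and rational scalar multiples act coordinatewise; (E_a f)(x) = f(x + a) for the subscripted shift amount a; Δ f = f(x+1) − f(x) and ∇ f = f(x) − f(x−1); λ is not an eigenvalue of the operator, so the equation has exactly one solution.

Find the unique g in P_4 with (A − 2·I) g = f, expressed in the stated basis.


g(x) = (5/2)x^3 - (7/4)x^2 + (15/2)x + 161/8

write g with unknown coordinates in the stated basis and equate coefficients in (A − 2·I) g = f
solving from the highest basis element down gives g = (5/2)x^3 - (7/4)x^2 + (15/2)x + 161/8
check: A g = 15x + 83/2
so A g − 2·g = -5x^3 + (7/2)x^2 + 5/4 = f ✓


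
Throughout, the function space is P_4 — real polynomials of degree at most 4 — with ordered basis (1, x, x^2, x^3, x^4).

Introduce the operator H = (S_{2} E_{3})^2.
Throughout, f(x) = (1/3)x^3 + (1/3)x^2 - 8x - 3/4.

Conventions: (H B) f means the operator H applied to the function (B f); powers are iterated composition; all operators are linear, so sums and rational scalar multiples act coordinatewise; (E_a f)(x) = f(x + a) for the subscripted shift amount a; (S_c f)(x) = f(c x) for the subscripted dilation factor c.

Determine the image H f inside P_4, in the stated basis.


E_{3} f = (1/3)x^3 + (10/3)x^2 + 3x - 51/4
S_{2} E_{3} f = (8/3)x^3 + (40/3)x^2 + 6x - 51/4
E_{3} (S_{2} E_{3}) f = (8/3)x^3 + (112/3)x^2 + 158x + 789/4
S_{2} E_{3} (S_{2} E_{3}) f = (64/3)x^3 + (448/3)x^2 + 316x + 789/4

the result is g(x) = (64/3)x^3 + (448/3)x^2 + 316x + 789/4


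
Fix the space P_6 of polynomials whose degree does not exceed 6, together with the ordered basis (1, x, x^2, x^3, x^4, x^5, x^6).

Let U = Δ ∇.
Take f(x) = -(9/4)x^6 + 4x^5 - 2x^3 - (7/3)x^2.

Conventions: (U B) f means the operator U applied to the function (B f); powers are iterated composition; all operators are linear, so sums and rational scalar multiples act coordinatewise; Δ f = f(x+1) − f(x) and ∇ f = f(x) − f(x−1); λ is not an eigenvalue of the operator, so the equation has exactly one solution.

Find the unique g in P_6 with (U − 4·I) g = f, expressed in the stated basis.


g(x) = (9/16)x^6 - x^5 + (135/32)x^4 - (9/2)x^3 + (419/24)x^2 - (37/4)x + 2135/192

write g with unknown coordinates in the stated basis and equate coefficients in (U − 4·I) g = f
solving from the highest basis element down gives g = (9/16)x^6 - x^5 + (135/32)x^4 - (9/2)x^3 + (419/24)x^2 - (37/4)x + 2135/192
check: U g = (135/8)x^4 - 20x^3 + (135/2)x^2 - 37x + 2135/48
so U g − 4·g = -(9/4)x^6 + 4x^5 - 2x^3 - (7/3)x^2 = f ✓


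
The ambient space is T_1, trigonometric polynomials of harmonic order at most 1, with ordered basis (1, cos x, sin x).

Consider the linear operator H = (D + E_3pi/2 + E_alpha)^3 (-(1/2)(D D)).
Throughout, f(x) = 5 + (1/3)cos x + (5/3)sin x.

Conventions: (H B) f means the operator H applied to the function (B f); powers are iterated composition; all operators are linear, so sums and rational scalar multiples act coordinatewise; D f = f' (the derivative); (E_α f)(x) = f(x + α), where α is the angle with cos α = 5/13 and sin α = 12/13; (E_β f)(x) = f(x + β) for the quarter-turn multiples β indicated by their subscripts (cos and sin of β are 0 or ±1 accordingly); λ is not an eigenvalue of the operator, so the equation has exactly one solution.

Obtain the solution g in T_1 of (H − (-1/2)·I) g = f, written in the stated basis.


g(x) = 10 + (239/27)cos x - (1/27)sin x

write g with unknown coordinates in the stated basis and equate coefficients in (H − (-1/2)·I) g = f
solving from the highest basis element down gives g = 10 + (239/27)cos x - (1/27)sin x
check: H g = -(221/54)cos x + (91/54)sin x
so H g − (-1/2)·g = 5 + (1/3)cos x + (5/3)sin x = f ✓


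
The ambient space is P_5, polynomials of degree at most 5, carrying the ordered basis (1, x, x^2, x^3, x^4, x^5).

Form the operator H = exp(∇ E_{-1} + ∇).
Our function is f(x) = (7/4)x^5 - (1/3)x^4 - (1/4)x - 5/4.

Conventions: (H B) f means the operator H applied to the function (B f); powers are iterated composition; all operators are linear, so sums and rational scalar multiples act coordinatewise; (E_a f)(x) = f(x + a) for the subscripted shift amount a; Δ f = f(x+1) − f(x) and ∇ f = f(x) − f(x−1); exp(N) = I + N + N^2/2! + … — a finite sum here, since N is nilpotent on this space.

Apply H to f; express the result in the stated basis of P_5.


order-1 term: (35/2)x^4 - (218/3)x^3 + 148x^2 - (452/3)x + 365/6
order-2 term: 70x^3 - 428x^2 + 1012x - 2632/3
order-3 term: 140x^2 - (2552/3)x + 1432
order-4 term: 140x - 1696/3
order-5 term: 56
the series for exp(∇ E_{-1} + ∇) f terminates at order 5
exp(∇ E_{-1} + ∇) f = (7/4)x^5 + (103/6)x^4 - (8/3)x^3 - 140x^2 + (1805/12)x + 1259/12

the result is g(x) = (7/4)x^5 + (103/6)x^4 - (8/3)x^3 - 140x^2 + (1805/12)x + 1259/12


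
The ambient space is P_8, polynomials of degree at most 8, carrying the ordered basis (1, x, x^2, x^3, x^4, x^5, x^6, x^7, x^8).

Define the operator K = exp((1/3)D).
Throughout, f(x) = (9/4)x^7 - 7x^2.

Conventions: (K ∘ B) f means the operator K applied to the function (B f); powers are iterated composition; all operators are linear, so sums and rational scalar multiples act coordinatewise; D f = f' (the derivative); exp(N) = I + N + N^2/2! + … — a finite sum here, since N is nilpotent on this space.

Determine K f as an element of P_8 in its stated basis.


the image equals g(x) = (9/4)x^7 + (21/4)x^6 + (21/4)x^5 + (35/12)x^4 + (35/36)x^3 - (245/36)x^2 - (1505/324)x - 755/972

order-1 term: (21/4)x^6 - (14/3)x
order-2 term: (21/4)x^5 - 7/9
order-3 term: (35/12)x^4
order-4 term: (35/36)x^3
order-5 term: (7/36)x^2
order-6 term: (7/324)x
order-7 term: 1/972
the series for exp((1/3)D) f terminates at order 7
exp((1/3)D) f = (9/4)x^7 + (21/4)x^6 + (21/4)x^5 + (35/12)x^4 + (35/36)x^3 - (245/36)x^2 - (1505/324)x - 755/972


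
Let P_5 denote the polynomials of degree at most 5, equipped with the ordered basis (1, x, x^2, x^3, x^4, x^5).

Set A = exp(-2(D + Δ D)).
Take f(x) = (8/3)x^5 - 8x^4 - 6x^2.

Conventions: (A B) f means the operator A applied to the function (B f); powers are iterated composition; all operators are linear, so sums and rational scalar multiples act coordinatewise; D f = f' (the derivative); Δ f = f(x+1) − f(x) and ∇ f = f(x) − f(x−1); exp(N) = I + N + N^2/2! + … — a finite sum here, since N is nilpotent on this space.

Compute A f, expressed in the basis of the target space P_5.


order-1 term: -(80/3)x^4 - (128/3)x^3 + 32x^2 + (328/3)x + 184/3
order-2 term: (320/3)x^3 + 448x^2 + 512x + 184/3
order-3 term: -(640/3)x^2 - 1024x - 1152
order-4 term: (640/3)x + 2176/3
order-5 term: -256/3
the series for exp(-2(D + Δ D)) f terminates at order 5
exp(-2(D + Δ D)) f = (8/3)x^5 - (104/3)x^4 + 64x^3 + (782/3)x^2 - (568/3)x - 1168/3

g(x) = (8/3)x^5 - (104/3)x^4 + 64x^3 + (782/3)x^2 - (568/3)x - 1168/3


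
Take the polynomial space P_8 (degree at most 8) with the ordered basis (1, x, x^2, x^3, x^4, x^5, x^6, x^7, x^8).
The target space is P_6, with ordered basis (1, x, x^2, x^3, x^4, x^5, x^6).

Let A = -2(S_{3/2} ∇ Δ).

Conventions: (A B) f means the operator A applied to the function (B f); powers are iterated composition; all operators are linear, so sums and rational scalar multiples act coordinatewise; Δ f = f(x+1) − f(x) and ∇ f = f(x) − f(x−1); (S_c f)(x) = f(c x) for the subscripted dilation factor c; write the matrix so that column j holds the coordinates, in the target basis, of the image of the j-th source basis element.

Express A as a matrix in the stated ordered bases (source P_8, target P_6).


image of 1: 0
image of x: 0
image of x^2: -4
image of x^3: -18x
image of x^4: -54x^2 - 4
image of x^5: -135x^3 - 30x
image of x^6: -(1215/4)x^4 - 135x^2 - 4
image of x^7: -(5103/8)x^5 - (945/2)x^3 - 42x
image of x^8: -(5103/4)x^6 - (2835/2)x^4 - 252x^2 - 4
each image's coordinates form column j of the matrix

the matrix is [[0, 0, -4, 0, -4, 0, -4, 0, -4]; [0, 0, 0, -18, 0, -30, 0, -42, 0]; [0, 0, 0, 0, -54, 0, -135, 0, -252]; [0, 0, 0, 0, 0, -135, 0, -945/2, 0]; [0, 0, 0, 0, 0, 0, -1215/4, 0, -2835/2]; [0, 0, 0, 0, 0, 0, 0, -5103/8, 0]; [0, 0, 0, 0, 0, 0, 0, 0, -5103/4]] (rows listed top to bottom)


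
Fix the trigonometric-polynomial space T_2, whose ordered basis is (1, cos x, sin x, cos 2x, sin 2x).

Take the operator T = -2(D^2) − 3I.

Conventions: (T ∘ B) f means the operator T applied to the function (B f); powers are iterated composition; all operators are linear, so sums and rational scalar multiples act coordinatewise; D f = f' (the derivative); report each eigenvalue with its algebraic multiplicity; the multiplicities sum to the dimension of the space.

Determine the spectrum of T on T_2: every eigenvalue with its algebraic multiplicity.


λ = -3 (multiplicity 1), λ = -1 (multiplicity 2), λ = 5 (multiplicity 2)

image of 1: -3
image of cos x: -cos x
image of sin x: -sin x
image of cos 2x: 5cos 2x
image of sin 2x: 5sin 2x
the matrix is diagonal; its diagonal is (-3, -1, -1, 5, 5)
for a triangular matrix the eigenvalues are the diagonal entries, with algebraic multiplicity their repetition count


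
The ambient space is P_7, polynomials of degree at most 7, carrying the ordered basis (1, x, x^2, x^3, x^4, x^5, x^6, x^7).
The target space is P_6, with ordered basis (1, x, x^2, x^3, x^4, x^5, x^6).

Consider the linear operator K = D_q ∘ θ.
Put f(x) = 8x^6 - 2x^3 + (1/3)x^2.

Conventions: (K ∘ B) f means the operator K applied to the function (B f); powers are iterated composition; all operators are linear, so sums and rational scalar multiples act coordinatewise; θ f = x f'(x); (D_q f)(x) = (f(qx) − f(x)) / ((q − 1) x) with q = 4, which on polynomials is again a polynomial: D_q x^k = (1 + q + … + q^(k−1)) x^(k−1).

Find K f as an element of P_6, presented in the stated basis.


g(x) = 65520x^5 - 126x^2 + (10/3)x

θ f = 48x^6 - 6x^3 + (2/3)x^2
D_q θ f = 65520x^5 - 126x^2 + (10/3)x
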